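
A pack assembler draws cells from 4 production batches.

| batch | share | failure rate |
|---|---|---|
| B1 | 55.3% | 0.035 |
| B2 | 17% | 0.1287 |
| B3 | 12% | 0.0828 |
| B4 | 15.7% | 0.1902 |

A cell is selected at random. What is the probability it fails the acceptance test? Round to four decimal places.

By the law of total probability,
P(F) = P(F|B1)·P(B1) + P(F|B2)·P(B2) + P(F|B3)·P(B3) + P(F|B4)·P(B4)
      = 0.035·0.553 + 0.1287·0.17 + 0.0828·0.12 + 0.1902·0.157
      = 0.019355 + 0.021879 + 0.009936 + 0.0298614 = 0.0810314

0.0810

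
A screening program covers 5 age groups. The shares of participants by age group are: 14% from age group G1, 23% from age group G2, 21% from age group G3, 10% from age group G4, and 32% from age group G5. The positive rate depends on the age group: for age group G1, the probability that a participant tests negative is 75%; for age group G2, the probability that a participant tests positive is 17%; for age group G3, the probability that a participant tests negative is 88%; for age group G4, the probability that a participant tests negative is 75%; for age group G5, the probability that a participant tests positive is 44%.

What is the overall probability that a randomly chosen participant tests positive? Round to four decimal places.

P(T) ≈ 0.2651

P(T|G1) = 1 − 0.75 = 0.25.
P(T|G3) = 1 − 0.88 = 0.12.
P(T|G4) = 1 − 0.75 = 0.25.
P(T) = P(T|G1)·P(G1) + P(T|G2)·P(G2) + P(T|G3)·P(G3) + P(T|G4)·P(G4) + P(T|G5)·P(G5)
      = 0.25·0.14 + 0.17·0.23 + 0.12·0.21 + 0.25·0.1 + 0.44·0.32
      = 0.035 + 0.0391 + 0.0252 + 0.025 + 0.1408 = 0.2651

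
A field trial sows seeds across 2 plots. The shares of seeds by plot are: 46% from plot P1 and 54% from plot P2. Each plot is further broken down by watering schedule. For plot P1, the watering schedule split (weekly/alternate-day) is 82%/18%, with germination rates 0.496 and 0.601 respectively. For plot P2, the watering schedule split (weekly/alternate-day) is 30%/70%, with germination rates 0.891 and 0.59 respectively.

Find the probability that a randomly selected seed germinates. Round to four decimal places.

P(G|P1) = 0.82·0.496 + 0.18·0.601 = 0.40672 + 0.10818 = 0.5149
P(G|P2) = 0.3·0.891 + 0.7·0.59 = 0.2673 + 0.413 = 0.6803
By total probability over the outer partition,
P(G) = 0.46·0.5149 + 0.54·0.6803
      = 0.236854 + 0.367362 = 0.604216

0.6042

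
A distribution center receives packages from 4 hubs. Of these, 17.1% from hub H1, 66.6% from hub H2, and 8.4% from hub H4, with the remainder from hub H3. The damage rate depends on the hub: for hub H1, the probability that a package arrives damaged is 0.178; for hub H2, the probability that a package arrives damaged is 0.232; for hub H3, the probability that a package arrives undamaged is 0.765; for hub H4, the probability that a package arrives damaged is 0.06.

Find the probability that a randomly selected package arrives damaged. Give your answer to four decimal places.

P(H3) = 1 − (0.171 + 0.666 + 0.084) = 0.079.
P(D|H3) = 1 − 0.765 = 0.235.
Summing over the partition,
P(D) = P(D|H1)·P(H1) + P(D|H2)·P(H2) + P(D|H3)·P(H3) + P(D|H4)·P(H4)
      = 0.178·0.171 + 0.232·0.666 + 0.235·0.079 + 0.06·0.084
      = 0.030438 + 0.154512 + 0.018565 + 0.00504 = 0.208555

0.2086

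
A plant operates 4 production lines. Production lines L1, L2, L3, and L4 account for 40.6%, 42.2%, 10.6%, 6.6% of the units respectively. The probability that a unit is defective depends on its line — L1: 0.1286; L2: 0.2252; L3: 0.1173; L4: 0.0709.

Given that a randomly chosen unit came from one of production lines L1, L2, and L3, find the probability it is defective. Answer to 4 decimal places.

0.1710

Let S = {L1, L2, L3}.
P(S) = 0.406 + 0.422 + 0.106 = 0.934.
P(D ∩ S) = 0.1286·0.406 + 0.2252·0.422 + 0.1173·0.106 = 0.0522116 + 0.0950344 + 0.0124338 = 0.1596798.
P(D | S) = 0.1596798 / 0.934 = 0.170963…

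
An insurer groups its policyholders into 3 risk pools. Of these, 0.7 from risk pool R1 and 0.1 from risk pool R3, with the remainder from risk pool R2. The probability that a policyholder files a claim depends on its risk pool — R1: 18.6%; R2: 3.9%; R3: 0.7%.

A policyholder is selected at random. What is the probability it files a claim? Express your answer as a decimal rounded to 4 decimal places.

0.1387

P(R2) = 1 − (0.7 + 0.1) = 0.2.
Summing over the partition,
P(C) = P(C|R1)·P(R1) + P(C|R2)·P(R2) + P(C|R3)·P(R3)
      = 0.186·0.7 + 0.039·0.2 + 0.007·0.1
      = 0.1302 + 0.0078 + 0.0007 = 0.1387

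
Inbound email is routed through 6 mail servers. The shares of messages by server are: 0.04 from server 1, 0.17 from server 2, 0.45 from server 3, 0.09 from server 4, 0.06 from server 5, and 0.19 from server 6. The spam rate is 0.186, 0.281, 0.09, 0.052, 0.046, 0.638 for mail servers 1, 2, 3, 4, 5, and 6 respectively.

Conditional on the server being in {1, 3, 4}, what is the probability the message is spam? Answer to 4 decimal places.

P(S|J) ≈ 0.0907

Let J = {1, 3, 4}.
P(J) = 0.04 + 0.45 + 0.09 = 0.58.
P(S ∩ J) = 0.186·0.04 + 0.09·0.45 + 0.052·0.09 = 0.00744 + 0.0405 + 0.00468 = 0.05262.
P(S | J) = 0.05262 / 0.58 = 0.090724…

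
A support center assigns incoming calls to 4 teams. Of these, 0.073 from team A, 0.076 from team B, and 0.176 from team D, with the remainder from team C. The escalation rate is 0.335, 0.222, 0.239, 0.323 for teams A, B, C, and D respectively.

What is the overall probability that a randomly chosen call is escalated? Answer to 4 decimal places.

P(C) = 1 − (0.073 + 0.076 + 0.176) = 0.675.
Using total probability over the partition,
P(E) = P(E|A)·P(A) + P(E|B)·P(B) + P(E|C)·P(C) + P(E|D)·P(D)
      = 0.335·0.073 + 0.222·0.076 + 0.239·0.675 + 0.323·0.176
      = 0.024455 + 0.016872 + 0.161325 + 0.056848 = 0.2595

0.2595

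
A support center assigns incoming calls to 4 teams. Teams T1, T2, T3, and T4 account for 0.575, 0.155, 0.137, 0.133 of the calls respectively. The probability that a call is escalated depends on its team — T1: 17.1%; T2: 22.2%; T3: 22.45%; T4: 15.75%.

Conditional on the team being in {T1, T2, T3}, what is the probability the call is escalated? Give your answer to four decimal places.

Let S = {T1, T2, T3}.
P(S) = 0.575 + 0.155 + 0.137 = 0.867.
P(E ∩ S) = 0.171·0.575 + 0.222·0.155 + 0.2245·0.137 = 0.098325 + 0.03441 + 0.0307565 = 0.1634915.
P(E | S) = 0.1634915 / 0.867 = 0.188572…

0.1886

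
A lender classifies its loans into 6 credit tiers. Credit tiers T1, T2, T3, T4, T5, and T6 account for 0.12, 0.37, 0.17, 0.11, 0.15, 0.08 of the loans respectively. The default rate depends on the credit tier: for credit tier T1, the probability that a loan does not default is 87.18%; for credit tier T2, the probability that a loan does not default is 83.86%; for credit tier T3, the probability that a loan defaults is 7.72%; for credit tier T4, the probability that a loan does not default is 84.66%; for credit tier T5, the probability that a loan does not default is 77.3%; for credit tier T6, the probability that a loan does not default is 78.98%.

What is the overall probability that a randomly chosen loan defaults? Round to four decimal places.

P(D) ≈ 0.1560

P(D|T1) = 1 − 0.8718 = 0.1282.
P(D|T2) = 1 − 0.8386 = 0.1614.
P(D|T4) = 1 − 0.8466 = 0.1534.
P(D|T5) = 1 − 0.773 = 0.227.
P(D|T6) = 1 − 0.7898 = 0.2102.
By the law of total probability,
P(D) = P(D|T1)·P(T1) + P(D|T2)·P(T2) + P(D|T3)·P(T3) + P(D|T4)·P(T4) + P(D|T5)·P(T5) + P(D|T6)·P(T6)
      = 0.1282·0.12 + 0.1614·0.37 + 0.0772·0.17 + 0.1534·0.11 + 0.227·0.15 + 0.2102·0.08
      = 0.015384 + 0.059718 + 0.013124 + 0.016874 + 0.03405 + 0.016816 = 0.155966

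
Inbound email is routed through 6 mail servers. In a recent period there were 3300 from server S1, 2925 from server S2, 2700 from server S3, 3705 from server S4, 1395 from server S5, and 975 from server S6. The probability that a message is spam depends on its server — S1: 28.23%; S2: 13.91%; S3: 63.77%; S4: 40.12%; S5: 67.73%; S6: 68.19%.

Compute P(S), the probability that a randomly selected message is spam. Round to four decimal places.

P(S) ≈ 0.4104

Total: 3300 + 2925 + 2700 + 3705 + 1395 + 975 = 15000.
P(S1) = 3300/15000 = 0.22. P(S2) = 2925/15000 = 0.195. P(S3) = 2700/15000 = 0.18. P(S4) = 3705/15000 = 0.247. P(S5) = 1395/15000 = 0.093. P(S6) = 975/15000 = 0.065.
By the law of total probability,
P(S) = P(S|S1)·P(S1) + P(S|S2)·P(S2) + P(S|S3)·P(S3) + P(S|S4)·P(S4) + P(S|S5)·P(S5) + P(S|S6)·P(S6)
      = 0.2823·0.22 + 0.1391·0.195 + 0.6377·0.18 + 0.4012·0.247 + 0.6773·0.093 + 0.6819·0.065
      = 0.062106 + 0.0271245 + 0.114786 + 0.0990964 + 0.0629889 + 0.0443235 = 0.4104253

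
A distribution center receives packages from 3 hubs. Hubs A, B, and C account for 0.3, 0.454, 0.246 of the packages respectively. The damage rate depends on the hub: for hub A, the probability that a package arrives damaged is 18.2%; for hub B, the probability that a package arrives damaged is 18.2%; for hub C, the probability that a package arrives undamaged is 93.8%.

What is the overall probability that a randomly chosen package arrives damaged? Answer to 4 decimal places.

P(D|C) = 1 − 0.938 = 0.062.
Summing over the partition,
P(D) = P(D|A)·P(A) + P(D|B)·P(B) + P(D|C)·P(C)
      = 0.182·0.3 + 0.182·0.454 + 0.062·0.246
      = 0.0546 + 0.082628 + 0.015252 = 0.15248

P(D) ≈ 0.1525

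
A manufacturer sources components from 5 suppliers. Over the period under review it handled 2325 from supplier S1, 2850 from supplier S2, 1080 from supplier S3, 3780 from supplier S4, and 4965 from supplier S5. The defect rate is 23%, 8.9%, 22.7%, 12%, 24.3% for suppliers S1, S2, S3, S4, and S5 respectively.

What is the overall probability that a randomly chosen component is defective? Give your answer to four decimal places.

P(D) ≈ 0.1796

Total: 2325 + 2850 + 1080 + 3780 + 4965 = 15000.
P(S1) = 2325/15000 = 0.155. P(S2) = 2850/15000 = 0.19. P(S3) = 1080/15000 = 0.072. P(S4) = 3780/15000 = 0.252. P(S5) = 4965/15000 = 0.331.
By the law of total probability,
P(D) = P(D|S1)·P(S1) + P(D|S2)·P(S2) + P(D|S3)·P(S3) + P(D|S4)·P(S4) + P(D|S5)·P(S5)
      = 0.23·0.155 + 0.089·0.19 + 0.227·0.072 + 0.12·0.252 + 0.243·0.331
      = 0.03565 + 0.01691 + 0.016344 + 0.03024 + 0.080433 = 0.179577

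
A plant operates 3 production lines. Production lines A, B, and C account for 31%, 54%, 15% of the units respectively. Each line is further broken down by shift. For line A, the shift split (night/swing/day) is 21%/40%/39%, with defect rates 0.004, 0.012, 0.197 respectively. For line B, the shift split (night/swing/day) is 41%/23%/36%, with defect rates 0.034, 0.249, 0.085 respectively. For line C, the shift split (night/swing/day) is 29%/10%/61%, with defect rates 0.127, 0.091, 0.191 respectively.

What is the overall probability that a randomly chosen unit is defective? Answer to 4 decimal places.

P(D|A) = 0.21·0.004 + 0.4·0.012 + 0.39·0.197 = 0.00084 + 0.0048 + 0.07683 = 0.08247
P(D|B) = 0.41·0.034 + 0.23·0.249 + 0.36·0.085 = 0.01394 + 0.05727 + 0.0306 = 0.10181
P(D|C) = 0.29·0.127 + 0.1·0.091 + 0.61·0.191 = 0.03683 + 0.0091 + 0.11651 = 0.16244
By total probability over the outer partition,
P(D) = 0.31·0.08247 + 0.54·0.10181 + 0.15·0.16244
      = 0.0255657 + 0.0549774 + 0.024366 = 0.1049091

P(D) ≈ 0.1049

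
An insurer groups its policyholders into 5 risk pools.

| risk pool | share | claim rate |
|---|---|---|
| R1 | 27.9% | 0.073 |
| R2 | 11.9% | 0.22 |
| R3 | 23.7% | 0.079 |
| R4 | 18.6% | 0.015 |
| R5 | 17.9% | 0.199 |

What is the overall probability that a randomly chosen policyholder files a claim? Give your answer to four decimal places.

P(C) = P(C|R1)·P(R1) + P(C|R2)·P(R2) + P(C|R3)·P(R3) + P(C|R4)·P(R4) + P(C|R5)·P(R5)
      = 0.073·0.279 + 0.22·0.119 + 0.079·0.237 + 0.015·0.186 + 0.199·0.179
      = 0.020367 + 0.02618 + 0.018723 + 0.00279 + 0.035621 = 0.103681

P(C) ≈ 0.1037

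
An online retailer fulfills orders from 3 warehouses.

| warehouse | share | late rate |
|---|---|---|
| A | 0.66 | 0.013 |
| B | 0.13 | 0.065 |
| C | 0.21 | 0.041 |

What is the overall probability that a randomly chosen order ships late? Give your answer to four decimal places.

0.0256

P(L) = P(L|A)·P(A) + P(L|B)·P(B) + P(L|C)·P(C)
      = 0.013·0.66 + 0.065·0.13 + 0.041·0.21
      = 0.00858 + 0.00845 + 0.00861 = 0.02564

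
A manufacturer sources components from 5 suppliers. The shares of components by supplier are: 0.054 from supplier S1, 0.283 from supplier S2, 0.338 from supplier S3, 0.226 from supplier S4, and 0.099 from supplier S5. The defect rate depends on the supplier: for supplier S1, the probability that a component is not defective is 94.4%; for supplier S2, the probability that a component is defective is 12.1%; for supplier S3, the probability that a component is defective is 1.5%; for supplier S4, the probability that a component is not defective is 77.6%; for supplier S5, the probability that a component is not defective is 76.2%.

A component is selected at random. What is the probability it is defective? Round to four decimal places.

P(D) ≈ 0.1165

P(D|S1) = 1 − 0.944 = 0.056.
P(D|S4) = 1 − 0.776 = 0.224.
P(D|S5) = 1 − 0.762 = 0.238.
P(D) = P(D|S1)·P(S1) + P(D|S2)·P(S2) + P(D|S3)·P(S3) + P(D|S4)·P(S4) + P(D|S5)·P(S5)
      = 0.056·0.054 + 0.121·0.283 + 0.015·0.338 + 0.224·0.226 + 0.238·0.099
      = 0.003024 + 0.034243 + 0.00507 + 0.050624 + 0.023562 = 0.116523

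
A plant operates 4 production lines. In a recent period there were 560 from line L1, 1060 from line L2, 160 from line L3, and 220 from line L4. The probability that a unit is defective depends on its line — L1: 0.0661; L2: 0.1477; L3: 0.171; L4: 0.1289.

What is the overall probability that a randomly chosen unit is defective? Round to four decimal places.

0.1246

Total: 560 + 1060 + 160 + 220 = 2000.
P(L1) = 560/2000 = 0.28. P(L2) = 1060/2000 = 0.53. P(L3) = 160/2000 = 0.08. P(L4) = 220/2000 = 0.11.
P(D) = P(D|L1)·P(L1) + P(D|L2)·P(L2) + P(D|L3)·P(L3) + P(D|L4)·P(L4)
      = 0.0661·0.28 + 0.1477·0.53 + 0.171·0.08 + 0.1289·0.11
      = 0.018508 + 0.078281 + 0.01368 + 0.014179 = 0.124648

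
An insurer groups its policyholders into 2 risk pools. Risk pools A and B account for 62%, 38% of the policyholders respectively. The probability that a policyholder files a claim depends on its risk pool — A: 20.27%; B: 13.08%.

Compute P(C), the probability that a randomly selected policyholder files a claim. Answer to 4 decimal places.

0.1754

Using total probability over the partition,
P(C) = P(C|A)·P(A) + P(C|B)·P(B)
      = 0.2027·0.62 + 0.1308·0.38
      = 0.125674 + 0.049704 = 0.175378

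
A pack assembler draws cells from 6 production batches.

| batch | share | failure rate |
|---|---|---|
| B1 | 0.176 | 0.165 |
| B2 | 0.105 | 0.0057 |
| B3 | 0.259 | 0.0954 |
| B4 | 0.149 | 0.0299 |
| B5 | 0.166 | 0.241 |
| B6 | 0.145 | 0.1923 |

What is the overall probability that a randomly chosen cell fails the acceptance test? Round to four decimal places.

0.1267

P(F) = P(F|B1)·P(B1) + P(F|B2)·P(B2) + P(F|B3)·P(B3) + P(F|B4)·P(B4) + P(F|B5)·P(B5) + P(F|B6)·P(B6)
      = 0.165·0.176 + 0.0057·0.105 + 0.0954·0.259 + 0.0299·0.149 + 0.241·0.166 + 0.1923·0.145
      = 0.02904 + 0.0005985 + 0.0247086 + 0.0044551 + 0.040006 + 0.0278835 = 0.1266917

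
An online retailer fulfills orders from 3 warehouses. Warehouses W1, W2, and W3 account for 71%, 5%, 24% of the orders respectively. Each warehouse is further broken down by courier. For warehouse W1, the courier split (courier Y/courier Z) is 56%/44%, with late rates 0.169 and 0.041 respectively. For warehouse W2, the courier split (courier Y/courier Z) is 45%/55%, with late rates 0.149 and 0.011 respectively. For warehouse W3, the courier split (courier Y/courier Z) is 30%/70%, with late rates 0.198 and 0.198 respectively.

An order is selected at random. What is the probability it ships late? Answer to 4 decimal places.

P(L) ≈ 0.1312

P(L|W1) = 0.56·0.169 + 0.44·0.041 = 0.09464 + 0.01804 = 0.11268
P(L|W2) = 0.45·0.149 + 0.55·0.011 = 0.06705 + 0.00605 = 0.0731
P(L|W3) = 0.3·0.198 + 0.7·0.198 = 0.0594 + 0.1386 = 0.198
Then overall,
P(L) = 0.71·0.11268 + 0.05·0.0731 + 0.24·0.198
      = 0.0800028 + 0.003655 + 0.04752 = 0.1311778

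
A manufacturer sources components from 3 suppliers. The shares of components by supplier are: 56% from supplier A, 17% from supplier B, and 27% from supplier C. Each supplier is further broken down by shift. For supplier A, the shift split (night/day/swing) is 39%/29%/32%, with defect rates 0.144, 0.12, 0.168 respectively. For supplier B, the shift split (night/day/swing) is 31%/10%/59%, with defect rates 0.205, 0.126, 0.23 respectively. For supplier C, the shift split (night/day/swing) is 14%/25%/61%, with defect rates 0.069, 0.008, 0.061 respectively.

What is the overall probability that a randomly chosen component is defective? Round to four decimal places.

P(D|A) = 0.39·0.144 + 0.29·0.12 + 0.32·0.168 = 0.05616 + 0.0348 + 0.05376 = 0.14472
P(D|B) = 0.31·0.205 + 0.1·0.126 + 0.59·0.23 = 0.06355 + 0.0126 + 0.1357 = 0.21185
P(D|C) = 0.14·0.069 + 0.25·0.008 + 0.61·0.061 = 0.00966 + 0.002 + 0.03721 = 0.04887
By total probability over the outer partition,
P(D) = 0.56·0.14472 + 0.17·0.21185 + 0.27·0.04887
      = 0.0810432 + 0.0360145 + 0.0131949 = 0.1302526

0.1303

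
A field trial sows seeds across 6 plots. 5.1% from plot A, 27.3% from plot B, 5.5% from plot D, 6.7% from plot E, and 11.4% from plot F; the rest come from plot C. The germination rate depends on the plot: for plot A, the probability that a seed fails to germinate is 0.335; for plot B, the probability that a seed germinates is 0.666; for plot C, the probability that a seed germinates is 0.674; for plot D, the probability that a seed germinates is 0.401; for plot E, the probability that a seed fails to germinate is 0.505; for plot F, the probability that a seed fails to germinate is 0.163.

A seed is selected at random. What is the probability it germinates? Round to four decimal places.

P(G) ≈ 0.6629

P(C) = 1 − (0.051 + 0.273 + 0.055 + 0.067 + 0.114) = 0.44.
P(G|A) = 1 − 0.335 = 0.665.
P(G|E) = 1 − 0.505 = 0.495.
P(G|F) = 1 − 0.163 = 0.837.
P(G) = P(G|A)·P(A) + P(G|B)·P(B) + P(G|C)·P(C) + P(G|D)·P(D) + P(G|E)·P(E) + P(G|F)·P(F)
      = 0.665·0.051 + 0.666·0.273 + 0.674·0.44 + 0.401·0.055 + 0.495·0.067 + 0.837·0.114
      = 0.033915 + 0.181818 + 0.29656 + 0.022055 + 0.033165 + 0.095418 = 0.662931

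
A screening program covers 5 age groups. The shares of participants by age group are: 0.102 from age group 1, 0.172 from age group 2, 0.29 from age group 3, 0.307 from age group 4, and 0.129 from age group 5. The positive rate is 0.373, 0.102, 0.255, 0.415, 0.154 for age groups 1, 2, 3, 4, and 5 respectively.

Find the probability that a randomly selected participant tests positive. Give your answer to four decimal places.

Using total probability over the partition,
P(T) = P(T|1)·P(1) + P(T|2)·P(2) + P(T|3)·P(3) + P(T|4)·P(4) + P(T|5)·P(5)
      = 0.373·0.102 + 0.102·0.172 + 0.255·0.29 + 0.415·0.307 + 0.154·0.129
      = 0.038046 + 0.017544 + 0.07395 + 0.127405 + 0.019866 = 0.276811

P(T) ≈ 0.2768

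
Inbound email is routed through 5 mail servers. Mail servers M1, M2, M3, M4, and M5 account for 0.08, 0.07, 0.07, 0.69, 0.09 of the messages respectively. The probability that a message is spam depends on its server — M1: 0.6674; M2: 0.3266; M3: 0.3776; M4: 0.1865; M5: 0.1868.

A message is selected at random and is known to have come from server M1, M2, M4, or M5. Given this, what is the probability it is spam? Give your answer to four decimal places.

P(S|J) ≈ 0.2384

Let J = {M1, M2, M4, M5}.
P(J) = 0.08 + 0.07 + 0.69 + 0.09 = 0.93.
P(S ∩ J) = 0.6674·0.08 + 0.3266·0.07 + 0.1865·0.69 + 0.1868·0.09 = 0.053392 + 0.022862 + 0.128685 + 0.016812 = 0.221751.
P(S | J) = 0.221751 / 0.93 = 0.238442…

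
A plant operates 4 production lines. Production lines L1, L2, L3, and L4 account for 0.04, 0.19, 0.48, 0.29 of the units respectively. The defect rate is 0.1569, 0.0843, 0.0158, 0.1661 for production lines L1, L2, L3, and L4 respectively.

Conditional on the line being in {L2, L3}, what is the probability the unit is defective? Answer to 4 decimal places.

Let S = {L2, L3}.
P(S) = 0.19 + 0.48 = 0.67.
P(D ∩ S) = 0.0843·0.19 + 0.0158·0.48 = 0.016017 + 0.007584 = 0.023601.
P(D | S) = 0.023601 / 0.67 = 0.035225…

0.0352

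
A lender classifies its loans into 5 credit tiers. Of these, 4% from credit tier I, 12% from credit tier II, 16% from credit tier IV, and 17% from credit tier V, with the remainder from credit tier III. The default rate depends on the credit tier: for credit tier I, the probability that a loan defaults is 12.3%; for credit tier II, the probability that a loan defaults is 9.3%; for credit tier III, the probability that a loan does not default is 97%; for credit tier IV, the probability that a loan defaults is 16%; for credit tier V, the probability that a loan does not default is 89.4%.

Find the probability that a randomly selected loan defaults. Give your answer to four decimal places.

P(III) = 1 − (0.04 + 0.12 + 0.16 + 0.17) = 0.51.
P(D|III) = 1 − 0.97 = 0.03.
P(D|V) = 1 − 0.894 = 0.106.
P(D) = P(D|I)·P(I) + P(D|II)·P(II) + P(D|III)·P(III) + P(D|IV)·P(IV) + P(D|V)·P(V)
      = 0.123·0.04 + 0.093·0.12 + 0.03·0.51 + 0.16·0.16 + 0.106·0.17
      = 0.00492 + 0.01116 + 0.0153 + 0.0256 + 0.01802 = 0.075

P(D) ≈ 0.0750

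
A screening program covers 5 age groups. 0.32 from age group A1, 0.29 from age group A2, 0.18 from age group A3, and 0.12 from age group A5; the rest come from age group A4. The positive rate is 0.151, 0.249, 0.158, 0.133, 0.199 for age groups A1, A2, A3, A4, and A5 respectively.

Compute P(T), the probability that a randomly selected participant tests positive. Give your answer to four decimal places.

P(A4) = 1 − (0.32 + 0.29 + 0.18 + 0.12) = 0.09.
Summing over the partition,
P(T) = P(T|A1)·P(A1) + P(T|A2)·P(A2) + P(T|A3)·P(A3) + P(T|A4)·P(A4) + P(T|A5)·P(A5)
      = 0.151·0.32 + 0.249·0.29 + 0.158·0.18 + 0.133·0.09 + 0.199·0.12
      = 0.04832 + 0.07221 + 0.02844 + 0.01197 + 0.02388 = 0.18482

P(T) ≈ 0.1848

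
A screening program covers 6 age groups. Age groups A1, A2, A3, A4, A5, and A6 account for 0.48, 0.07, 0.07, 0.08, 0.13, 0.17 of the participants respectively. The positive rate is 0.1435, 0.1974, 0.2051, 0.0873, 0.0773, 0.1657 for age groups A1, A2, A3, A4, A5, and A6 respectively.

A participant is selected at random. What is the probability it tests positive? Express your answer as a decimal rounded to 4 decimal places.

P(T) ≈ 0.1423

P(T) = P(T|A1)·P(A1) + P(T|A2)·P(A2) + P(T|A3)·P(A3) + P(T|A4)·P(A4) + P(T|A5)·P(A5) + P(T|A6)·P(A6)
      = 0.1435·0.48 + 0.1974·0.07 + 0.2051·0.07 + 0.0873·0.08 + 0.0773·0.13 + 0.1657·0.17
      = 0.06888 + 0.013818 + 0.014357 + 0.006984 + 0.010049 + 0.028169 = 0.142257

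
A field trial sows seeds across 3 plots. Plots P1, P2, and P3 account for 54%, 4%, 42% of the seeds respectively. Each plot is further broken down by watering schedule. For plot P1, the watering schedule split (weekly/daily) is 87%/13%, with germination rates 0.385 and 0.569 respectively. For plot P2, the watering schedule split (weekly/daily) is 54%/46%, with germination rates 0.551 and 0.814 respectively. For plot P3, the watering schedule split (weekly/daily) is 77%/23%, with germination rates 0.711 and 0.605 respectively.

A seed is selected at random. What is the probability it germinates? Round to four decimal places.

P(G|P1) = 0.87·0.385 + 0.13·0.569 = 0.33495 + 0.07397 = 0.40892
P(G|P2) = 0.54·0.551 + 0.46·0.814 = 0.29754 + 0.37444 = 0.67198
P(G|P3) = 0.77·0.711 + 0.23·0.605 = 0.54747 + 0.13915 = 0.68662
By total probability over the outer partition,
P(G) = 0.54·0.40892 + 0.04·0.67198 + 0.42·0.68662
      = 0.2208168 + 0.0268792 + 0.2883804 = 0.5360764

P(G) ≈ 0.5361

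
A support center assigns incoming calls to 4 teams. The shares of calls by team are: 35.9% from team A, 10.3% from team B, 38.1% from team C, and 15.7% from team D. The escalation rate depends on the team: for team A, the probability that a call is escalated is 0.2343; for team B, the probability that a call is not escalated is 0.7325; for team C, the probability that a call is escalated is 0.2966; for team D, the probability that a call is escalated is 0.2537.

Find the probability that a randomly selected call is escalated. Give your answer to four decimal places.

P(E|B) = 1 − 0.7325 = 0.2675.
P(E) = P(E|A)·P(A) + P(E|B)·P(B) + P(E|C)·P(C) + P(E|D)·P(D)
      = 0.2343·0.359 + 0.2675·0.103 + 0.2966·0.381 + 0.2537·0.157
      = 0.0841137 + 0.0275525 + 0.1130046 + 0.0398309 = 0.2645017

0.2645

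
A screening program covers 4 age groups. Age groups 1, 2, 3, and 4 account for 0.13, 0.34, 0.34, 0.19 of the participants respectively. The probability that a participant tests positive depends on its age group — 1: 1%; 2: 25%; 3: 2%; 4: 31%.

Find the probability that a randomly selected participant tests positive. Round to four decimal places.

P(T) = P(T|1)·P(1) + P(T|2)·P(2) + P(T|3)·P(3) + P(T|4)·P(4)
      = 0.01·0.13 + 0.25·0.34 + 0.02·0.34 + 0.31·0.19
      = 0.0013 + 0.085 + 0.0068 + 0.0589 = 0.152

P(T) ≈ 0.1520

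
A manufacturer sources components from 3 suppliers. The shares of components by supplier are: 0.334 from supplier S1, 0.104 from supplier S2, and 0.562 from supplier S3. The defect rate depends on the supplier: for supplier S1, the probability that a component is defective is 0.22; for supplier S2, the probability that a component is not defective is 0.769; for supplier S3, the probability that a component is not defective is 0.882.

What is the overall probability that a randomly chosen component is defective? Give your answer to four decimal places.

P(D|S2) = 1 − 0.769 = 0.231.
P(D|S3) = 1 − 0.882 = 0.118.
Summing over the partition,
P(D) = P(D|S1)·P(S1) + P(D|S2)·P(S2) + P(D|S3)·P(S3)
      = 0.22·0.334 + 0.231·0.104 + 0.118·0.562
      = 0.07348 + 0.024024 + 0.066316 = 0.16382

0.1638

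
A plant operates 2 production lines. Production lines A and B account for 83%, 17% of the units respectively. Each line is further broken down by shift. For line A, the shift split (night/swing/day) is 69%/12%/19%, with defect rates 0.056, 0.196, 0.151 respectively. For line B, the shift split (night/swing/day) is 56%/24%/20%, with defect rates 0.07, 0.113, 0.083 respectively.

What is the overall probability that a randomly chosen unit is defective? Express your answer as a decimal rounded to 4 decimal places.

0.0895

P(D|A) = 0.69·0.056 + 0.12·0.196 + 0.19·0.151 = 0.03864 + 0.02352 + 0.02869 = 0.09085
P(D|B) = 0.56·0.07 + 0.24·0.113 + 0.2·0.083 = 0.0392 + 0.02712 + 0.0166 = 0.08292
Then overall,
P(D) = 0.83·0.09085 + 0.17·0.08292
      = 0.0754055 + 0.0140964 = 0.0895019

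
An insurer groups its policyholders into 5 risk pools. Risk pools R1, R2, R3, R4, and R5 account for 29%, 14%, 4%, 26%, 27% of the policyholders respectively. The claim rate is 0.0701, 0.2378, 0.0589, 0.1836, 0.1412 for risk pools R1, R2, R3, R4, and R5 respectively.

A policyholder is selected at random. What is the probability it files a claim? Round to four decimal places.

P(C) = P(C|R1)·P(R1) + P(C|R2)·P(R2) + P(C|R3)·P(R3) + P(C|R4)·P(R4) + P(C|R5)·P(R5)
      = 0.0701·0.29 + 0.2378·0.14 + 0.0589·0.04 + 0.1836·0.26 + 0.1412·0.27
      = 0.020329 + 0.033292 + 0.002356 + 0.047736 + 0.038124 = 0.141837

0.1418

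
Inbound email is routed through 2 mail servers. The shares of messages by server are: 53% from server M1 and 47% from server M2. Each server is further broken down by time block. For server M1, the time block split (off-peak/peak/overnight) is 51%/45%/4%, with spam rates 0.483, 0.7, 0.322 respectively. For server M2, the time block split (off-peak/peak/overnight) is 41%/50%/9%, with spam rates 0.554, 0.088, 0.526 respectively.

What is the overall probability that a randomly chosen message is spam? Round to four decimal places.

P(S) ≈ 0.4540

P(S|M1) = 0.51·0.483 + 0.45·0.7 + 0.04·0.322 = 0.24633 + 0.315 + 0.01288 = 0.57421
P(S|M2) = 0.41·0.554 + 0.5·0.088 + 0.09·0.526 = 0.22714 + 0.044 + 0.04734 = 0.31848
Then overall,
P(S) = 0.53·0.57421 + 0.47·0.31848
      = 0.3043313 + 0.1496856 = 0.4540169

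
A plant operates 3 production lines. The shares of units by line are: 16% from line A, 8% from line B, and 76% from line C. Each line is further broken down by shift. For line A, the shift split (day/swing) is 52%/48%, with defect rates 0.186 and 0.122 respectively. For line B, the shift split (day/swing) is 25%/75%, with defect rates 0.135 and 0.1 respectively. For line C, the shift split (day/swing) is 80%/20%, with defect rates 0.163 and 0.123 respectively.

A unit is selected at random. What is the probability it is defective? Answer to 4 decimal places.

P(D|A) = 0.52·0.186 + 0.48·0.122 = 0.09672 + 0.05856 = 0.15528
P(D|B) = 0.25·0.135 + 0.75·0.1 = 0.03375 + 0.075 = 0.10875
P(D|C) = 0.8·0.163 + 0.2·0.123 = 0.1304 + 0.0246 = 0.155
Then overall,
P(D) = 0.16·0.15528 + 0.08·0.10875 + 0.76·0.155
      = 0.0248448 + 0.0087 + 0.1178 = 0.1513448

0.1513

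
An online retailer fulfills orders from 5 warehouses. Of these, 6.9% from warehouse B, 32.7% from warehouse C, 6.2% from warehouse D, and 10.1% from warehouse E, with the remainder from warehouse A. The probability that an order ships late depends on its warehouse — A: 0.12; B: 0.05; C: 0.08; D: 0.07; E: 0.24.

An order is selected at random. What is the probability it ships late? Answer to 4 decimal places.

P(A) = 1 − (0.069 + 0.327 + 0.062 + 0.101) = 0.441.
P(L) = P(L|A)·P(A) + P(L|B)·P(B) + P(L|C)·P(C) + P(L|D)·P(D) + P(L|E)·P(E)
      = 0.12·0.441 + 0.05·0.069 + 0.08·0.327 + 0.07·0.062 + 0.24·0.101
      = 0.05292 + 0.00345 + 0.02616 + 0.00434 + 0.02424 = 0.11111

0.1111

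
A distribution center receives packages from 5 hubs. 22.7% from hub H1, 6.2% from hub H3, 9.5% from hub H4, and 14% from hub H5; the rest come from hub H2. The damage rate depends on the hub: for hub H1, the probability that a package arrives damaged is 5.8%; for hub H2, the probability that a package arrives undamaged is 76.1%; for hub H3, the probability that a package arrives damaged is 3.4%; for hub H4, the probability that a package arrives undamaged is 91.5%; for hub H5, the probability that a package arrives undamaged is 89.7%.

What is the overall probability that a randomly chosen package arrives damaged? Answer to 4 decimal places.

P(D) ≈ 0.1515

P(H2) = 1 − (0.227 + 0.062 + 0.095 + 0.14) = 0.476.
P(D|H2) = 1 − 0.761 = 0.239.
P(D|H4) = 1 − 0.915 = 0.085.
P(D|H5) = 1 − 0.897 = 0.103.
P(D) = P(D|H1)·P(H1) + P(D|H2)·P(H2) + P(D|H3)·P(H3) + P(D|H4)·P(H4) + P(D|H5)·P(H5)
      = 0.058·0.227 + 0.239·0.476 + 0.034·0.062 + 0.085·0.095 + 0.103·0.14
      = 0.013166 + 0.113764 + 0.002108 + 0.008075 + 0.01442 = 0.151533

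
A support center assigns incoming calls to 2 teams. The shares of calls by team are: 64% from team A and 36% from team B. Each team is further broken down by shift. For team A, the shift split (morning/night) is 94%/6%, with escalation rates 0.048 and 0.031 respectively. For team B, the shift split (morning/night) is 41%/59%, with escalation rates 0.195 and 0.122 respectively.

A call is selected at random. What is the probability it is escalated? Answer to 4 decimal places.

P(E) ≈ 0.0848

P(E|A) = 0.94·0.048 + 0.06·0.031 = 0.04512 + 0.00186 = 0.04698
P(E|B) = 0.41·0.195 + 0.59·0.122 = 0.07995 + 0.07198 = 0.15193
Then overall,
P(E) = 0.64·0.04698 + 0.36·0.15193
      = 0.0300672 + 0.0546948 = 0.084762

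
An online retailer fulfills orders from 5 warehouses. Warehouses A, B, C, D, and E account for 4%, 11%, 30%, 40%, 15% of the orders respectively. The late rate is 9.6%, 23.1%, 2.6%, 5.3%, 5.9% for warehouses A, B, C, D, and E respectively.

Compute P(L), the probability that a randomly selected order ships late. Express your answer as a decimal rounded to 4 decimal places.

By the law of total probability,
P(L) = P(L|A)·P(A) + P(L|B)·P(B) + P(L|C)·P(C) + P(L|D)·P(D) + P(L|E)·P(E)
      = 0.096·0.04 + 0.231·0.11 + 0.026·0.3 + 0.053·0.4 + 0.059·0.15
      = 0.00384 + 0.02541 + 0.0078 + 0.0212 + 0.00885 = 0.0671

0.0671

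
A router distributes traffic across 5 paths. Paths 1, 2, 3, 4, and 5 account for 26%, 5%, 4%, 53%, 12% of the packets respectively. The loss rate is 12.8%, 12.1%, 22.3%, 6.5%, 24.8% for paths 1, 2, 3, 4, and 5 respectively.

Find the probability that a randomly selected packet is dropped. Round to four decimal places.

P(L) = P(L|1)·P(1) + P(L|2)·P(2) + P(L|3)·P(3) + P(L|4)·P(4) + P(L|5)·P(5)
      = 0.128·0.26 + 0.121·0.05 + 0.223·0.04 + 0.065·0.53 + 0.248·0.12
      = 0.03328 + 0.00605 + 0.00892 + 0.03445 + 0.02976 = 0.11246

0.1125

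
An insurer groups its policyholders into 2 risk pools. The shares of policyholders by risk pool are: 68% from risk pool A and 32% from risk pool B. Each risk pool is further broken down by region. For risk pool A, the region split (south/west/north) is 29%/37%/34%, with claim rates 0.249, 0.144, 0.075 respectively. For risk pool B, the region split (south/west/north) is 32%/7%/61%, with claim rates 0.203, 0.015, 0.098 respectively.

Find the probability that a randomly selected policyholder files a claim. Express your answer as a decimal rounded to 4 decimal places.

P(C) ≈ 0.1429

P(C|A) = 0.29·0.249 + 0.37·0.144 + 0.34·0.075 = 0.07221 + 0.05328 + 0.0255 = 0.15099
P(C|B) = 0.32·0.203 + 0.07·0.015 + 0.61·0.098 = 0.06496 + 0.00105 + 0.05978 = 0.12579
Then overall,
P(C) = 0.68·0.15099 + 0.32·0.12579
      = 0.1026732 + 0.0402528 = 0.142926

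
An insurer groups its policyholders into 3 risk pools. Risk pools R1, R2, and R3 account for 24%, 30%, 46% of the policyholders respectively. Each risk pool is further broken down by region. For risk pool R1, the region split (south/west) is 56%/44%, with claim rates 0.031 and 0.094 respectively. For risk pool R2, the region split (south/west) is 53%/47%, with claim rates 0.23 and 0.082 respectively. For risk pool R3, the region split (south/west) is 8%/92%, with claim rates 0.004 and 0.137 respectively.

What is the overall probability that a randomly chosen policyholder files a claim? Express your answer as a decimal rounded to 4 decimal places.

0.1204

P(C|R1) = 0.56·0.031 + 0.44·0.094 = 0.01736 + 0.04136 = 0.05872
P(C|R2) = 0.53·0.23 + 0.47·0.082 = 0.1219 + 0.03854 = 0.16044
P(C|R3) = 0.08·0.004 + 0.92·0.137 = 0.00032 + 0.12604 = 0.12636
Then overall,
P(C) = 0.24·0.05872 + 0.3·0.16044 + 0.46·0.12636
      = 0.0140928 + 0.048132 + 0.0581256 = 0.1203504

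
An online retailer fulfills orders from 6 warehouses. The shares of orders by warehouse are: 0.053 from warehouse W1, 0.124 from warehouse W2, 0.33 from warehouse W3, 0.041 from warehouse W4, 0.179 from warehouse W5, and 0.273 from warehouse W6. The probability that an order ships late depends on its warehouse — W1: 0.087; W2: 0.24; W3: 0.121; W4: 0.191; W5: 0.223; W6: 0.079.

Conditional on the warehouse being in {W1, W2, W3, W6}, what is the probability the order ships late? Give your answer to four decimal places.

0.1229

Let S = {W1, W2, W3, W6}.
P(S) = 0.053 + 0.124 + 0.33 + 0.273 = 0.78.
P(L ∩ S) = 0.087·0.053 + 0.24·0.124 + 0.121·0.33 + 0.079·0.273 = 0.004611 + 0.02976 + 0.03993 + 0.021567 = 0.095868.
P(L | S) = 0.095868 / 0.78 = 0.122908…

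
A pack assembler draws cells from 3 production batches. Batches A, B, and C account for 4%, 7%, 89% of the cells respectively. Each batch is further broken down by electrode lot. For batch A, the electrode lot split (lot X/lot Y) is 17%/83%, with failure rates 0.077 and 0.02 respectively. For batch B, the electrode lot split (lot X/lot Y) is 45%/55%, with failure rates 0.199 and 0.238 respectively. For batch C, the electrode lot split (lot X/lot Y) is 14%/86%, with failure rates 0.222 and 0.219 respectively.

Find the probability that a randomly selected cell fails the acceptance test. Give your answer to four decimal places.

P(F) ≈ 0.2119

P(F|A) = 0.17·0.077 + 0.83·0.02 = 0.01309 + 0.0166 = 0.02969
P(F|B) = 0.45·0.199 + 0.55·0.238 = 0.08955 + 0.1309 = 0.22045
P(F|C) = 0.14·0.222 + 0.86·0.219 = 0.03108 + 0.18834 = 0.21942
Then overall,
P(F) = 0.04·0.02969 + 0.07·0.22045 + 0.89·0.21942
      = 0.0011876 + 0.0154315 + 0.1952838 = 0.2119029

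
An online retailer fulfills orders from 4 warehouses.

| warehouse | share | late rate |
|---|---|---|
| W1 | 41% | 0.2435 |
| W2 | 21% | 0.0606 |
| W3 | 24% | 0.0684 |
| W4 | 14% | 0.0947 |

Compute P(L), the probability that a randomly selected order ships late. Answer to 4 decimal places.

P(L) = P(L|W1)·P(W1) + P(L|W2)·P(W2) + P(L|W3)·P(W3) + P(L|W4)·P(W4)
      = 0.2435·0.41 + 0.0606·0.21 + 0.0684·0.24 + 0.0947·0.14
      = 0.099835 + 0.012726 + 0.016416 + 0.013258 = 0.142235

0.1422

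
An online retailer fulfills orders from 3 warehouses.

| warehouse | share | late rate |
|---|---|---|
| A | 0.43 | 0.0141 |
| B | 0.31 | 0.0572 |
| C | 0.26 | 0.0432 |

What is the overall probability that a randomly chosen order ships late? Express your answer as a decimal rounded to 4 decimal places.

0.0350

P(L) = P(L|A)·P(A) + P(L|B)·P(B) + P(L|C)·P(C)
      = 0.0141·0.43 + 0.0572·0.31 + 0.0432·0.26
      = 0.006063 + 0.017732 + 0.011232 = 0.035027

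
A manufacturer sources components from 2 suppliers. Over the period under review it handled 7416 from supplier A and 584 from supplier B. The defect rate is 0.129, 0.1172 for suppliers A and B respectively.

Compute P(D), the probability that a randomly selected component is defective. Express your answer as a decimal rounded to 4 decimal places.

Total: 7416 + 584 = 8000.
P(A) = 7416/8000 = 0.927. P(B) = 584/8000 = 0.073.
Summing over the partition,
P(D) = P(D|A)·P(A) + P(D|B)·P(B)
      = 0.129·0.927 + 0.1172·0.073
      = 0.119583 + 0.0085556 = 0.1281386

0.1281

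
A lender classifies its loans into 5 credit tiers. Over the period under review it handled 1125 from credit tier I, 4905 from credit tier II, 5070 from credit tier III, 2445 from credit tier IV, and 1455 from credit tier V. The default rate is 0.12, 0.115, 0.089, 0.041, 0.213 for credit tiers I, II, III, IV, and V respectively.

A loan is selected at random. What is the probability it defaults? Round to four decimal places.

0.1040

Total: 1125 + 4905 + 5070 + 2445 + 1455 = 15000.
P(I) = 1125/15000 = 0.075. P(II) = 4905/15000 = 0.327. P(III) = 5070/15000 = 0.338. P(IV) = 2445/15000 = 0.163. P(V) = 1455/15000 = 0.097.
P(D) = P(D|I)·P(I) + P(D|II)·P(II) + P(D|III)·P(III) + P(D|IV)·P(IV) + P(D|V)·P(V)
      = 0.12·0.075 + 0.115·0.327 + 0.089·0.338 + 0.041·0.163 + 0.213·0.097
      = 0.009 + 0.037605 + 0.030082 + 0.006683 + 0.020661 = 0.104031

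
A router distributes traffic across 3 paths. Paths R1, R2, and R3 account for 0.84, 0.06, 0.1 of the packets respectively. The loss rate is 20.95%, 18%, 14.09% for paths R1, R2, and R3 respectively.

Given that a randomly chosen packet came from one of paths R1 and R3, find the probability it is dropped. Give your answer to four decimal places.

0.2022

Let S = {R1, R3}.
P(S) = 0.84 + 0.1 = 0.94.
P(L ∩ S) = 0.2095·0.84 + 0.1409·0.1 = 0.17598 + 0.01409 = 0.19007.
P(L | S) = 0.19007 / 0.94 = 0.202202…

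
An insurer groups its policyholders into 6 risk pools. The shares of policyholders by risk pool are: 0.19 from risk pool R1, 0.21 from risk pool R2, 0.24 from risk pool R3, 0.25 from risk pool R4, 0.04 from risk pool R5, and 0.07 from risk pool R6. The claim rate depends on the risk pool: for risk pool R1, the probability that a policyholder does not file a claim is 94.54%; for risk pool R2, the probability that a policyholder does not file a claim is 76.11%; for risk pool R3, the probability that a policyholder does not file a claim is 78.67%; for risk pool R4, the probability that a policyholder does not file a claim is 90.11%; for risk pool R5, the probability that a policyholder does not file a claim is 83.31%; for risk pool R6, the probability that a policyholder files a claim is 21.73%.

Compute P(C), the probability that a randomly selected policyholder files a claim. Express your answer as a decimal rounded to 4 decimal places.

0.1583

P(C|R1) = 1 − 0.9454 = 0.0546.
P(C|R2) = 1 − 0.7611 = 0.2389.
P(C|R3) = 1 − 0.7867 = 0.2133.
P(C|R4) = 1 − 0.9011 = 0.0989.
P(C|R5) = 1 − 0.8331 = 0.1669.
P(C) = P(C|R1)·P(R1) + P(C|R2)·P(R2) + P(C|R3)·P(R3) + P(C|R4)·P(R4) + P(C|R5)·P(R5) + P(C|R6)·P(R6)
      = 0.0546·0.19 + 0.2389·0.21 + 0.2133·0.24 + 0.0989·0.25 + 0.1669·0.04 + 0.2173·0.07
      = 0.010374 + 0.050169 + 0.051192 + 0.024725 + 0.006676 + 0.015211 = 0.158347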